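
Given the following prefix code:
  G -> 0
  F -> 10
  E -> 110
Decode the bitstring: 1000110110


Decoding step by step:
Bits 10 -> F
Bits 0 -> G
Bits 0 -> G
Bits 110 -> E
Bits 110 -> E


Decoded message: FGGEE


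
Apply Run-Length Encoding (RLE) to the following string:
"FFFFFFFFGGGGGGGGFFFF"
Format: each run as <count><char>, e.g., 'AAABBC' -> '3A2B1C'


Scanning runs left to right:
  i=0: run of 'F' x 8 -> '8F'
  i=8: run of 'G' x 8 -> '8G'
  i=16: run of 'F' x 4 -> '4F'

RLE = 8F8G4F


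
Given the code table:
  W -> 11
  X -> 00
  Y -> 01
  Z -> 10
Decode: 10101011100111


Decoding:
10 -> Z
10 -> Z
10 -> Z
11 -> W
10 -> Z
01 -> Y
11 -> W


Result: ZZZWZYW


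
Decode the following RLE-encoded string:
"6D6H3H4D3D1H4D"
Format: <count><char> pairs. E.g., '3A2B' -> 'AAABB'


Expanding each <count><char> pair:
  6D -> 'DDDDDD'
  6H -> 'HHHHHH'
  3H -> 'HHH'
  4D -> 'DDDD'
  3D -> 'DDD'
  1H -> 'H'
  4D -> 'DDDD'

Decoded = DDDDDDHHHHHHHHHDDDDDDDHDDDD


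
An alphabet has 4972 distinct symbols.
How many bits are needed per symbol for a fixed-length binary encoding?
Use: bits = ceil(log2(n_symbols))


log2(4972) = 12.2796
Bracket: 2^12 = 4096 < 4972 <= 2^13 = 8192
So ceil(log2(4972)) = 13

bits = ceil(log2(4972)) = ceil(12.2796) = 13 bits


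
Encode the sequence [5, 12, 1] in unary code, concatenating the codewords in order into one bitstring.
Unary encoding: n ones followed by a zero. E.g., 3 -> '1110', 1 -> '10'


Encode each number as n ones followed by a terminating 0:
  5 -> 111110 (6 bits)
  12 -> 1111111111110 (13 bits)
  1 -> 10 (2 bits)
Total length = 6 + 13 + 2 = 21 bits.

Unary([5, 12, 1]) = 111110111111111111010 (21 bits)


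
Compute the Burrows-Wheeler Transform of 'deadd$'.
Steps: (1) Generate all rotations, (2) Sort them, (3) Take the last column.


Rotations (sorted):
  0: $deadd -> last char: d
  1: add$de -> last char: e
  2: d$dead -> last char: d
  3: dd$dea -> last char: a
  4: deadd$ -> last char: $
  5: eadd$d -> last char: d


BWT = deda$d


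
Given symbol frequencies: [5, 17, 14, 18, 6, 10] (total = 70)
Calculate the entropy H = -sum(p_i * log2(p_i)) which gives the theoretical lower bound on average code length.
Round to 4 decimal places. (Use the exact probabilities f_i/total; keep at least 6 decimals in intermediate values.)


Per-symbol terms -p_i * log2(p_i) with p_i = f_i/70:
  p = 5/70 = 0.071429: log2(p) = -3.807355, -p*log2(p) = 0.271954
  p = 17/70 = 0.242857: log2(p) = -2.041820, -p*log2(p) = 0.495871
  p = 14/70 = 0.200000: log2(p) = -2.321928, -p*log2(p) = 0.464386
  p = 18/70 = 0.257143: log2(p) = -1.959358, -p*log2(p) = 0.503835
  p = 6/70 = 0.085714: log2(p) = -3.544321, -p*log2(p) = 0.303799
  p = 10/70 = 0.142857: log2(p) = -2.807355, -p*log2(p) = 0.401051
H = 0.271954 + 0.495871 + 0.464386 + 0.503835 + 0.303799 + 0.401051 = 2.440896

H = 2.4409 bits/symbol


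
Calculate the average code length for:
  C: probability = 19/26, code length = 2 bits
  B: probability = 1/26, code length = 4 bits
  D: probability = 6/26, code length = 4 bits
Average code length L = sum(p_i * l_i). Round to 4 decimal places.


Weighted contributions p_i * l_i:
  C: (19/26) * 2 = 38/26
  B: (1/26) * 4 = 4/26
  D: (6/26) * 4 = 24/26
Sum = (38 + 4 + 24)/26 = 66/26

L = 66/26 = 2.5385 bits/symbol


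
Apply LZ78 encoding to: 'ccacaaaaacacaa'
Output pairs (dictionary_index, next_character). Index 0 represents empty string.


LZ78 encoding steps:
Dictionary: {0: ''}
Step 1: w='' (idx 0), next='c' -> output (0, 'c'), add 'c' as idx 1
Step 2: w='c' (idx 1), next='a' -> output (1, 'a'), add 'ca' as idx 2
Step 3: w='ca' (idx 2), next='a' -> output (2, 'a'), add 'caa' as idx 3
Step 4: w='' (idx 0), next='a' -> output (0, 'a'), add 'a' as idx 4
Step 5: w='a' (idx 4), next='a' -> output (4, 'a'), add 'aa' as idx 5
Step 6: w='ca' (idx 2), next='c' -> output (2, 'c'), add 'cac' as idx 6
Step 7: w='aa' (idx 5), end of input -> output (5, '')


Encoded: [(0, 'c'), (1, 'a'), (2, 'a'), (0, 'a'), (4, 'a'), (2, 'c'), (5, '')]


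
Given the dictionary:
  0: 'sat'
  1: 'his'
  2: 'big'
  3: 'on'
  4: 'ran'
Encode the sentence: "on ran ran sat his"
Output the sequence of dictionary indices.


Look up each word in the dictionary:
  'on' -> 3
  'ran' -> 4
  'ran' -> 4
  'sat' -> 0
  'his' -> 1

Encoded: [3, 4, 4, 0, 1]


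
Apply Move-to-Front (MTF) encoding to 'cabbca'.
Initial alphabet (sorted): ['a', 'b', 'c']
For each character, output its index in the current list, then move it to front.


MTF encoding:
'c': index 2 in ['a', 'b', 'c'] -> ['c', 'a', 'b']
'a': index 1 in ['c', 'a', 'b'] -> ['a', 'c', 'b']
'b': index 2 in ['a', 'c', 'b'] -> ['b', 'a', 'c']
'b': index 0 in ['b', 'a', 'c'] -> ['b', 'a', 'c']
'c': index 2 in ['b', 'a', 'c'] -> ['c', 'b', 'a']
'a': index 2 in ['c', 'b', 'a'] -> ['a', 'c', 'b']


Output: [2, 1, 2, 0, 2, 2]


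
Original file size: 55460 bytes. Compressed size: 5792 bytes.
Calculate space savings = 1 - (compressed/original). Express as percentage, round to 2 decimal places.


ratio = compressed/original = 5792/55460 = 0.104436
savings = 1 - ratio = 1 - 0.104436 = 0.895564
as a percentage: 0.895564 * 100 = 89.56%

Space savings = 1 - 5792/55460 = 89.56%


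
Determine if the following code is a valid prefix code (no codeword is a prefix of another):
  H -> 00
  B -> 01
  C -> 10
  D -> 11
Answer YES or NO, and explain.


Checking each pair (does one codeword prefix another?):
  H='00' vs B='01': no prefix
  H='00' vs C='10': no prefix
  H='00' vs D='11': no prefix
  B='01' vs H='00': no prefix
  B='01' vs C='10': no prefix
  B='01' vs D='11': no prefix
  C='10' vs H='00': no prefix
  C='10' vs B='01': no prefix
  C='10' vs D='11': no prefix
  D='11' vs H='00': no prefix
  D='11' vs B='01': no prefix
  D='11' vs C='10': no prefix
No violation found over all pairs.

YES -- this is a valid prefix code. No codeword is a prefix of any other codeword.


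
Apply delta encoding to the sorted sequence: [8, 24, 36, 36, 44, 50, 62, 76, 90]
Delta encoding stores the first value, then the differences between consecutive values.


First value: 8
Deltas:
  24 - 8 = 16
  36 - 24 = 12
  36 - 36 = 0
  44 - 36 = 8
  50 - 44 = 6
  62 - 50 = 12
  76 - 62 = 14
  90 - 76 = 14


Delta encoded: [8, 16, 12, 0, 8, 6, 12, 14, 14]


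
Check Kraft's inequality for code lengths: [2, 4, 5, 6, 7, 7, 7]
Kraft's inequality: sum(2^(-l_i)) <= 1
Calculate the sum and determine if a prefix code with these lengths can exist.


Sum = 2^(-2) + 2^(-4) + 2^(-5) + 2^(-6) + 2^(-7) + 2^(-7) + 2^(-7)
    = 0.25 + 0.0625 + 0.03125 + 0.015625 + 0.0078125 + 0.0078125 + 0.0078125
    = 49/128 = 0.3828125
Since 0.3828125 <= 1, Kraft's inequality IS satisfied.
A prefix code with these lengths CAN exist.

Kraft sum = 0.3828125. Satisfied.


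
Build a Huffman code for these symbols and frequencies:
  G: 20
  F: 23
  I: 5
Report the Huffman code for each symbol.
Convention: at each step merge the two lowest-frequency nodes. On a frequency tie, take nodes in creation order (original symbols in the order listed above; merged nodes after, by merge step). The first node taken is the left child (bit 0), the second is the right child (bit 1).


Huffman tree construction:
Step 1: Merge I(5) + G(20) = 25
Step 2: Merge F(23) + (I+G)(25) = 48
Read each symbol's code off the tree from the root (left child = 0, right child = 1).

Codes:
  G: 11 (length 2)
  F: 0 (length 1)
  I: 10 (length 2)
Average code length: 73/48 = 1.5208 bits/symbol


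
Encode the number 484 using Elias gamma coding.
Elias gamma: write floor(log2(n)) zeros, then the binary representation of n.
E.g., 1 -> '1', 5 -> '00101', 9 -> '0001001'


num_bits = floor(log2(484)) + 1 = 9
leading_zeros = num_bits - 1 = 8
binary(484) = 111100100

Elias gamma(484) = '00000000' + '111100100' = 00000000111100100 (17 bits)


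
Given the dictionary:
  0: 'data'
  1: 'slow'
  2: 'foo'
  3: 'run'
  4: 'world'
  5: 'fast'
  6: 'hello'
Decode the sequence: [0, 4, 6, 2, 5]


Look up each index in the dictionary:
  0 -> 'data'
  4 -> 'world'
  6 -> 'hello'
  2 -> 'foo'
  5 -> 'fast'

Decoded: "data world hello foo fast"


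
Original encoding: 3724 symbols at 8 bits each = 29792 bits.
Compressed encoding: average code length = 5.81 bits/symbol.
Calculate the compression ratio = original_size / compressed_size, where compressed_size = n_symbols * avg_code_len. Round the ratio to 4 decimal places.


original_size = n_symbols * orig_bits = 3724 * 8 = 29792 bits
compressed_size = n_symbols * avg_code_len = 3724 * 5.81 = 21636.44 bits
ratio = original_size / compressed_size = 29792 / 21636.44 = 1.3769

Compression ratio = 1.3769


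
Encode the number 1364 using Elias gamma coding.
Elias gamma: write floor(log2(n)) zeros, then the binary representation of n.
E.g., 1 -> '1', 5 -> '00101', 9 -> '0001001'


num_bits = floor(log2(1364)) + 1 = 11
leading_zeros = num_bits - 1 = 10
binary(1364) = 10101010100

Elias gamma(1364) = '0000000000' + '10101010100' = 000000000010101010100 (21 bits)


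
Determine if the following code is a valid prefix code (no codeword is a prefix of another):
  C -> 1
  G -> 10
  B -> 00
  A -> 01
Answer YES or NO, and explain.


Checking each pair (does one codeword prefix another?):
  C='1' vs G='10': prefix -- VIOLATION

NO -- this is NOT a valid prefix code. C (1) is a prefix of G (10).


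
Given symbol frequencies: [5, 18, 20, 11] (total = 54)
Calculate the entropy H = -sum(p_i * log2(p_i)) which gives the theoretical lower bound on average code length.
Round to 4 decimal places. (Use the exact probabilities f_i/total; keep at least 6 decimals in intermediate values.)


Per-symbol terms -p_i * log2(p_i) with p_i = f_i/54:
  p = 5/54 = 0.092593: log2(p) = -3.432959, -p*log2(p) = 0.317867
  p = 18/54 = 0.333333: log2(p) = -1.584963, -p*log2(p) = 0.528321
  p = 20/54 = 0.370370: log2(p) = -1.432959, -p*log2(p) = 0.530726
  p = 11/54 = 0.203704: log2(p) = -2.295456, -p*log2(p) = 0.467593
H = 0.317867 + 0.528321 + 0.530726 + 0.467593 = 1.844507

H = 1.8445 bits/symbol


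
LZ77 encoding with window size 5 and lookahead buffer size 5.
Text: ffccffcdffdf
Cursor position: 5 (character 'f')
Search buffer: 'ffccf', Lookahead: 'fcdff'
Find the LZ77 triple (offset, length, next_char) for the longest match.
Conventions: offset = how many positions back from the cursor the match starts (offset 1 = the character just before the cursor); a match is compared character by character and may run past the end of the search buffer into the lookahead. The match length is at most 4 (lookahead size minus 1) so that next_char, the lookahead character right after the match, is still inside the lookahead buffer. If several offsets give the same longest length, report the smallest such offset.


Try each offset into the search buffer:
  offset=1 (pos 4, char 'f'): match length 1
  offset=2 (pos 3, char 'c'): match length 0
  offset=3 (pos 2, char 'c'): match length 0
  offset=4 (pos 1, char 'f'): match length 2
  offset=5 (pos 0, char 'f'): match length 1
Longest match has length 2 at offset 4.
next_char = character at position 5 + 2 = 7 -> 'd'

Best match: offset=4, length=2 (matching 'fc' starting at position 1)
LZ77 triple: (4, 2, 'd')


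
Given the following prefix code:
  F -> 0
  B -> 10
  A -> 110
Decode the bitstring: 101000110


Decoding step by step:
Bits 10 -> B
Bits 10 -> B
Bits 0 -> F
Bits 0 -> F
Bits 110 -> A


Decoded message: BBFFA


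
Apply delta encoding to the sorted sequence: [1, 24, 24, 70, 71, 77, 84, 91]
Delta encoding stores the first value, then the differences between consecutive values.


First value: 1
Deltas:
  24 - 1 = 23
  24 - 24 = 0
  70 - 24 = 46
  71 - 70 = 1
  77 - 71 = 6
  84 - 77 = 7
  91 - 84 = 7


Delta encoded: [1, 23, 0, 46, 1, 6, 7, 7]


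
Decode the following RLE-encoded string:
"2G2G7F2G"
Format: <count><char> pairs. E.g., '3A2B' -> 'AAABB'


Expanding each <count><char> pair:
  2G -> 'GG'
  2G -> 'GG'
  7F -> 'FFFFFFF'
  2G -> 'GG'

Decoded = GGGGFFFFFFFGG


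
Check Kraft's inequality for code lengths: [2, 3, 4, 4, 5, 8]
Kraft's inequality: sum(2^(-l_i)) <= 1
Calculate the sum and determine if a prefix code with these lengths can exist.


Sum = 2^(-2) + 2^(-3) + 2^(-4) + 2^(-4) + 2^(-5) + 2^(-8)
    = 0.25 + 0.125 + 0.0625 + 0.0625 + 0.03125 + 0.00390625
    = 137/256 = 0.53515625
Since 0.53515625 <= 1, Kraft's inequality IS satisfied.
A prefix code with these lengths CAN exist.

Kraft sum = 0.53515625. Satisfied.


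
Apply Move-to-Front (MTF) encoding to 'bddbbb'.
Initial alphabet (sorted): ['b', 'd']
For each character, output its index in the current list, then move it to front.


MTF encoding:
'b': index 0 in ['b', 'd'] -> ['b', 'd']
'd': index 1 in ['b', 'd'] -> ['d', 'b']
'd': index 0 in ['d', 'b'] -> ['d', 'b']
'b': index 1 in ['d', 'b'] -> ['b', 'd']
'b': index 0 in ['b', 'd'] -> ['b', 'd']
'b': index 0 in ['b', 'd'] -> ['b', 'd']


Output: [0, 1, 0, 1, 0, 0]


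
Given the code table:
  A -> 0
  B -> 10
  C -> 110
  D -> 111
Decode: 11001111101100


Decoding:
110 -> C
0 -> A
111 -> D
110 -> C
110 -> C
0 -> A


Result: CADCCA


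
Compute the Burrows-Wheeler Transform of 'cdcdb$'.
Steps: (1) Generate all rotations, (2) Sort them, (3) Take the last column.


Rotations (sorted):
  0: $cdcdb -> last char: b
  1: b$cdcd -> last char: d
  2: cdb$cd -> last char: d
  3: cdcdb$ -> last char: $
  4: db$cdc -> last char: c
  5: dcdb$c -> last char: c


BWT = bdd$cc


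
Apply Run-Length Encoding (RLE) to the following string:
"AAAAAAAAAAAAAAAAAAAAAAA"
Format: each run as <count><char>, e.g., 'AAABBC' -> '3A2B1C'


Scanning runs left to right:
  i=0: run of 'A' x 23 -> '23A'

RLE = 23A


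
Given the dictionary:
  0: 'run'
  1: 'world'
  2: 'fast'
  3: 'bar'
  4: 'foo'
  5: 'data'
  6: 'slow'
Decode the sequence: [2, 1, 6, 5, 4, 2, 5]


Look up each index in the dictionary:
  2 -> 'fast'
  1 -> 'world'
  6 -> 'slow'
  5 -> 'data'
  4 -> 'foo'
  2 -> 'fast'
  5 -> 'data'

Decoded: "fast world slow data foo fast data"


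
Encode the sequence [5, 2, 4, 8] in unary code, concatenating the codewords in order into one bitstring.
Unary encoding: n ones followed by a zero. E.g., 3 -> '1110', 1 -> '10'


Encode each number as n ones followed by a terminating 0:
  5 -> 111110 (6 bits)
  2 -> 110 (3 bits)
  4 -> 11110 (5 bits)
  8 -> 111111110 (9 bits)
Total length = 6 + 3 + 5 + 9 = 23 bits.

Unary([5, 2, 4, 8]) = 11111011011110111111110 (23 bits)


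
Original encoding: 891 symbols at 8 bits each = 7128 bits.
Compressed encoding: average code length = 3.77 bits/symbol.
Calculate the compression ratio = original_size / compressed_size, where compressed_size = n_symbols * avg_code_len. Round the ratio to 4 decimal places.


original_size = n_symbols * orig_bits = 891 * 8 = 7128 bits
compressed_size = n_symbols * avg_code_len = 891 * 3.77 = 3359.07 bits
ratio = original_size / compressed_size = 7128 / 3359.07 = 2.122

Compression ratio = 2.122


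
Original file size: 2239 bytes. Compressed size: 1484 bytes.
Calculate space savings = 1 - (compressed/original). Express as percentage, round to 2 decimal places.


ratio = compressed/original = 1484/2239 = 0.662796
savings = 1 - ratio = 1 - 0.662796 = 0.337204
as a percentage: 0.337204 * 100 = 33.72%

Space savings = 1 - 1484/2239 = 33.72%


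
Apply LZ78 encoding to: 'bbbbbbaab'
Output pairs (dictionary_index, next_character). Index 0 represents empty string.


LZ78 encoding steps:
Dictionary: {0: ''}
Step 1: w='' (idx 0), next='b' -> output (0, 'b'), add 'b' as idx 1
Step 2: w='b' (idx 1), next='b' -> output (1, 'b'), add 'bb' as idx 2
Step 3: w='bb' (idx 2), next='b' -> output (2, 'b'), add 'bbb' as idx 3
Step 4: w='' (idx 0), next='a' -> output (0, 'a'), add 'a' as idx 4
Step 5: w='a' (idx 4), next='b' -> output (4, 'b'), add 'ab' as idx 5


Encoded: [(0, 'b'), (1, 'b'), (2, 'b'), (0, 'a'), (4, 'b')]


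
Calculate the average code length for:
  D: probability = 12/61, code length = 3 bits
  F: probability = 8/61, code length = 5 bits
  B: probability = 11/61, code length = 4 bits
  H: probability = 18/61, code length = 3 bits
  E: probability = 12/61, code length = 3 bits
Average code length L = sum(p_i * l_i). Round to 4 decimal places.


Weighted contributions p_i * l_i:
  D: (12/61) * 3 = 36/61
  F: (8/61) * 5 = 40/61
  B: (11/61) * 4 = 44/61
  H: (18/61) * 3 = 54/61
  E: (12/61) * 3 = 36/61
Sum = (36 + 40 + 44 + 54 + 36)/61 = 210/61

L = 210/61 = 3.4426 bits/symbol


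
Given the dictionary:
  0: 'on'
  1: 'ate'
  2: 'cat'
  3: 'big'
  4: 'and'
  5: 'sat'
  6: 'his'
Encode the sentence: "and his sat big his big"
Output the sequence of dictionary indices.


Look up each word in the dictionary:
  'and' -> 4
  'his' -> 6
  'sat' -> 5
  'big' -> 3
  'his' -> 6
  'big' -> 3

Encoded: [4, 6, 5, 3, 6, 3]


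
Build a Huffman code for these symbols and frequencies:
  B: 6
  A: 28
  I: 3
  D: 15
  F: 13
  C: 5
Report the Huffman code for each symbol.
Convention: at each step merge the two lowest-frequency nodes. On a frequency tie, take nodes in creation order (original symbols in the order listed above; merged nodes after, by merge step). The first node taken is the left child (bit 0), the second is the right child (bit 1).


Huffman tree construction:
Step 1: Merge I(3) + C(5) = 8
Step 2: Merge B(6) + (I+C)(8) = 14
Step 3: Merge F(13) + (B+(I+C))(14) = 27
Step 4: Merge D(15) + (F+(B+(I+C)))(27) = 42
Step 5: Merge A(28) + (D+(F+(B+(I+C))))(42) = 70
Read each symbol's code off the tree from the root (left child = 0, right child = 1).

Codes:
  B: 1110 (length 4)
  A: 0 (length 1)
  I: 11110 (length 5)
  D: 10 (length 2)
  F: 110 (length 3)
  C: 11111 (length 5)
Average code length: 161/70 = 2.3000 bits/symbol


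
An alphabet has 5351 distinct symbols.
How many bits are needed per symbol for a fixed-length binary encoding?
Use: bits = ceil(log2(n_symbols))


log2(5351) = 12.3856
Bracket: 2^12 = 4096 < 5351 <= 2^13 = 8192
So ceil(log2(5351)) = 13

bits = ceil(log2(5351)) = ceil(12.3856) = 13 bits


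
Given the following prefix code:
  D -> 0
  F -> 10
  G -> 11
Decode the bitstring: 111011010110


Decoding step by step:
Bits 11 -> G
Bits 10 -> F
Bits 11 -> G
Bits 0 -> D
Bits 10 -> F
Bits 11 -> G
Bits 0 -> D


Decoded message: GFGDFGD


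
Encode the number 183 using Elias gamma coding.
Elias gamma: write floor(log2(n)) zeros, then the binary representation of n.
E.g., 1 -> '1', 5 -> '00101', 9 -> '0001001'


num_bits = floor(log2(183)) + 1 = 8
leading_zeros = num_bits - 1 = 7
binary(183) = 10110111

Elias gamma(183) = '0000000' + '10110111' = 000000010110111 (15 bits)


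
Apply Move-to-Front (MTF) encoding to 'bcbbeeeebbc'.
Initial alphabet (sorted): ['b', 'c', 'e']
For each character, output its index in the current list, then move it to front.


MTF encoding:
'b': index 0 in ['b', 'c', 'e'] -> ['b', 'c', 'e']
'c': index 1 in ['b', 'c', 'e'] -> ['c', 'b', 'e']
'b': index 1 in ['c', 'b', 'e'] -> ['b', 'c', 'e']
'b': index 0 in ['b', 'c', 'e'] -> ['b', 'c', 'e']
'e': index 2 in ['b', 'c', 'e'] -> ['e', 'b', 'c']
'e': index 0 in ['e', 'b', 'c'] -> ['e', 'b', 'c']
'e': index 0 in ['e', 'b', 'c'] -> ['e', 'b', 'c']
'e': index 0 in ['e', 'b', 'c'] -> ['e', 'b', 'c']
'b': index 1 in ['e', 'b', 'c'] -> ['b', 'e', 'c']
'b': index 0 in ['b', 'e', 'c'] -> ['b', 'e', 'c']
'c': index 2 in ['b', 'e', 'c'] -> ['c', 'b', 'e']


Output: [0, 1, 1, 0, 2, 0, 0, 0, 1, 0, 2]


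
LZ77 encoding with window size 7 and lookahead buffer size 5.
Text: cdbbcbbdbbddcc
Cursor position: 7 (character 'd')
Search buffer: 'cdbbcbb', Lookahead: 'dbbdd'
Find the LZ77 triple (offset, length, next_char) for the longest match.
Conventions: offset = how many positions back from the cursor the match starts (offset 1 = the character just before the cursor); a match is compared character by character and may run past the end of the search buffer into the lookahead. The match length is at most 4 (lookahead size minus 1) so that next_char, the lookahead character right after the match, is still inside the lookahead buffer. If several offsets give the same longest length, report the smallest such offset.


Try each offset into the search buffer:
  offset=1 (pos 6, char 'b'): match length 0
  offset=2 (pos 5, char 'b'): match length 0
  offset=3 (pos 4, char 'c'): match length 0
  offset=4 (pos 3, char 'b'): match length 0
  offset=5 (pos 2, char 'b'): match length 0
  offset=6 (pos 1, char 'd'): match length 3
  offset=7 (pos 0, char 'c'): match length 0
Longest match has length 3 at offset 6.
next_char = character at position 7 + 3 = 10 -> 'd'

Best match: offset=6, length=3 (matching 'dbb' starting at position 1)
LZ77 triple: (6, 3, 'd')


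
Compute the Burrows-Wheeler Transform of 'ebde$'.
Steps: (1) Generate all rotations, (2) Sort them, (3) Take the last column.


Rotations (sorted):
  0: $ebde -> last char: e
  1: bde$e -> last char: e
  2: de$eb -> last char: b
  3: e$ebd -> last char: d
  4: ebde$ -> last char: $


BWT = eebd$


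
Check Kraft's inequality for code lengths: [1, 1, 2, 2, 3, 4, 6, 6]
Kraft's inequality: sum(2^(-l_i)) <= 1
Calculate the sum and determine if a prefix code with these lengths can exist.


Sum = 2^(-1) + 2^(-1) + 2^(-2) + 2^(-2) + 2^(-3) + 2^(-4) + 2^(-6) + 2^(-6)
    = 0.5 + 0.5 + 0.25 + 0.25 + 0.125 + 0.0625 + 0.015625 + 0.015625
    = 110/64 = 1.71875
Since 1.71875 > 1, Kraft's inequality is NOT satisfied.
A prefix code with these lengths CANNOT exist.

Kraft sum = 1.71875. Not satisfied.


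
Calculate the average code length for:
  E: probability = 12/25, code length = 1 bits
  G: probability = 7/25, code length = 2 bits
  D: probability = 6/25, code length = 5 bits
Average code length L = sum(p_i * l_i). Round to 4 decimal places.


Weighted contributions p_i * l_i:
  E: (12/25) * 1 = 12/25
  G: (7/25) * 2 = 14/25
  D: (6/25) * 5 = 30/25
Sum = (12 + 14 + 30)/25 = 56/25

L = 56/25 = 2.2400 bits/symbol


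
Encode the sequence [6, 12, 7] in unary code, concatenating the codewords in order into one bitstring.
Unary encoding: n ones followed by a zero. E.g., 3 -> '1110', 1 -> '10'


Encode each number as n ones followed by a terminating 0:
  6 -> 1111110 (7 bits)
  12 -> 1111111111110 (13 bits)
  7 -> 11111110 (8 bits)
Total length = 7 + 13 + 8 = 28 bits.

Unary([6, 12, 7]) = 1111110111111111111011111110 (28 bits)


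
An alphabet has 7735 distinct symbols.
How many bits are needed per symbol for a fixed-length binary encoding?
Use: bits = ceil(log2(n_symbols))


log2(7735) = 12.9172
Bracket: 2^12 = 4096 < 7735 <= 2^13 = 8192
So ceil(log2(7735)) = 13

bits = ceil(log2(7735)) = ceil(12.9172) = 13 bits


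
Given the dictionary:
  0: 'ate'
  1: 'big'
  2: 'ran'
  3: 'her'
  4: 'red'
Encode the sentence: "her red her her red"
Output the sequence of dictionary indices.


Look up each word in the dictionary:
  'her' -> 3
  'red' -> 4
  'her' -> 3
  'her' -> 3
  'red' -> 4

Encoded: [3, 4, 3, 3, 4]


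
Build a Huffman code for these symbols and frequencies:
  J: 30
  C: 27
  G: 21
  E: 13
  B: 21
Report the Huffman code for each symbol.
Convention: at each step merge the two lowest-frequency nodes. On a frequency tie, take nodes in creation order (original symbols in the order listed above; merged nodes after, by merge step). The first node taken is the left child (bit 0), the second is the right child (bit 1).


Huffman tree construction:
Step 1: Merge E(13) + G(21) = 34
Step 2: Merge B(21) + C(27) = 48
Step 3: Merge J(30) + (E+G)(34) = 64
Step 4: Merge (B+C)(48) + (J+(E+G))(64) = 112
Read each symbol's code off the tree from the root (left child = 0, right child = 1).

Codes:
  J: 10 (length 2)
  C: 01 (length 2)
  G: 111 (length 3)
  E: 110 (length 3)
  B: 00 (length 2)
Average code length: 258/112 = 2.3036 bits/symbol


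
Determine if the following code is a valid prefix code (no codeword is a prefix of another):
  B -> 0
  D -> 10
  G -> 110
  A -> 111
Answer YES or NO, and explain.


Checking each pair (does one codeword prefix another?):
  B='0' vs D='10': no prefix
  B='0' vs G='110': no prefix
  B='0' vs A='111': no prefix
  D='10' vs B='0': no prefix
  D='10' vs G='110': no prefix
  D='10' vs A='111': no prefix
  G='110' vs B='0': no prefix
  G='110' vs D='10': no prefix
  G='110' vs A='111': no prefix
  A='111' vs B='0': no prefix
  A='111' vs D='10': no prefix
  A='111' vs G='110': no prefix
No violation found over all pairs.

YES -- this is a valid prefix code. No codeword is a prefix of any other codeword.


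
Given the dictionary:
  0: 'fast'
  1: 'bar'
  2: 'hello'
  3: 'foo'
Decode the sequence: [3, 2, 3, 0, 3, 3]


Look up each index in the dictionary:
  3 -> 'foo'
  2 -> 'hello'
  3 -> 'foo'
  0 -> 'fast'
  3 -> 'foo'
  3 -> 'foo'

Decoded: "foo hello foo fast foo foo"


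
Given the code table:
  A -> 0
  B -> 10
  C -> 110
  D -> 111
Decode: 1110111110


Decoding:
111 -> D
0 -> A
111 -> D
110 -> C


Result: DADC


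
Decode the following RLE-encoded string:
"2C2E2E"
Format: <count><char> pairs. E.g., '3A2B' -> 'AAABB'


Expanding each <count><char> pair:
  2C -> 'CC'
  2E -> 'EE'
  2E -> 'EE'

Decoded = CCEEEE


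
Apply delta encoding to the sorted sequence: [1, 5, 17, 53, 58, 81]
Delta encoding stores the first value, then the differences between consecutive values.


First value: 1
Deltas:
  5 - 1 = 4
  17 - 5 = 12
  53 - 17 = 36
  58 - 53 = 5
  81 - 58 = 23


Delta encoded: [1, 4, 12, 36, 5, 23]


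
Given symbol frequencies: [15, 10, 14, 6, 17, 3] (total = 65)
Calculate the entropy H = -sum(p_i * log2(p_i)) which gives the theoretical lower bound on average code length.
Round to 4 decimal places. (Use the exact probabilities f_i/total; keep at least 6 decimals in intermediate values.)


Per-symbol terms -p_i * log2(p_i) with p_i = f_i/65:
  p = 15/65 = 0.230769: log2(p) = -2.115477, -p*log2(p) = 0.488187
  p = 10/65 = 0.153846: log2(p) = -2.700440, -p*log2(p) = 0.415452
  p = 14/65 = 0.215385: log2(p) = -2.215013, -p*log2(p) = 0.477080
  p = 6/65 = 0.092308: log2(p) = -3.437405, -p*log2(p) = 0.317299
  p = 17/65 = 0.261538: log2(p) = -1.934905, -p*log2(p) = 0.506052
  p = 3/65 = 0.046154: log2(p) = -4.437405, -p*log2(p) = 0.204803
H = 0.488187 + 0.415452 + 0.477080 + 0.317299 + 0.506052 + 0.204803 = 2.408873

H = 2.4089 bits/symbol


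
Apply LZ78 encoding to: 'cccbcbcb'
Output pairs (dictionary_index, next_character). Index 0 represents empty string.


LZ78 encoding steps:
Dictionary: {0: ''}
Step 1: w='' (idx 0), next='c' -> output (0, 'c'), add 'c' as idx 1
Step 2: w='c' (idx 1), next='c' -> output (1, 'c'), add 'cc' as idx 2
Step 3: w='' (idx 0), next='b' -> output (0, 'b'), add 'b' as idx 3
Step 4: w='c' (idx 1), next='b' -> output (1, 'b'), add 'cb' as idx 4
Step 5: w='cb' (idx 4), end of input -> output (4, '')


Encoded: [(0, 'c'), (1, 'c'), (0, 'b'), (1, 'b'), (4, '')]


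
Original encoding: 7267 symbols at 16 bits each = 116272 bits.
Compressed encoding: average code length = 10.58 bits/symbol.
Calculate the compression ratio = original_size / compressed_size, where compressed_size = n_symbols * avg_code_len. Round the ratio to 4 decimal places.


original_size = n_symbols * orig_bits = 7267 * 16 = 116272 bits
compressed_size = n_symbols * avg_code_len = 7267 * 10.58 = 76884.86 bits
ratio = original_size / compressed_size = 116272 / 76884.86 = 1.5123

Compression ratio = 1.5123


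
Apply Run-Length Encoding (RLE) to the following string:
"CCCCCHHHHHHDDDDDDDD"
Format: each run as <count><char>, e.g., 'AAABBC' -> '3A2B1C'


Scanning runs left to right:
  i=0: run of 'C' x 5 -> '5C'
  i=5: run of 'H' x 6 -> '6H'
  i=11: run of 'D' x 8 -> '8D'

RLE = 5C6H8D


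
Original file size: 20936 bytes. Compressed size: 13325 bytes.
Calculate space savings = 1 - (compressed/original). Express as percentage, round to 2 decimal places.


ratio = compressed/original = 13325/20936 = 0.636464
savings = 1 - ratio = 1 - 0.636464 = 0.363536
as a percentage: 0.363536 * 100 = 36.35%

Space savings = 1 - 13325/20936 = 36.35%


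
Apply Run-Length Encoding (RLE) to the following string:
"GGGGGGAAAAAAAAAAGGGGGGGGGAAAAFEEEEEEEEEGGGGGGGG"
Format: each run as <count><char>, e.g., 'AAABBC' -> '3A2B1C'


Scanning runs left to right:
  i=0: run of 'G' x 6 -> '6G'
  i=6: run of 'A' x 10 -> '10A'
  i=16: run of 'G' x 9 -> '9G'
  i=25: run of 'A' x 4 -> '4A'
  i=29: run of 'F' x 1 -> '1F'
  i=30: run of 'E' x 9 -> '9E'
  i=39: run of 'G' x 8 -> '8G'

RLE = 6G10A9G4A1F9E8G


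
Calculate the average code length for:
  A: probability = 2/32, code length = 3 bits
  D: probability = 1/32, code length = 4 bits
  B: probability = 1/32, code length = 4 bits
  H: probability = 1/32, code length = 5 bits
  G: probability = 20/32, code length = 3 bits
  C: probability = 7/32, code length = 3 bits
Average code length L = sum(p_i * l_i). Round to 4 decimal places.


Weighted contributions p_i * l_i:
  A: (2/32) * 3 = 6/32
  D: (1/32) * 4 = 4/32
  B: (1/32) * 4 = 4/32
  H: (1/32) * 5 = 5/32
  G: (20/32) * 3 = 60/32
  C: (7/32) * 3 = 21/32
Sum = (6 + 4 + 4 + 5 + 60 + 21)/32 = 100/32

L = 100/32 = 3.1250 bits/symbol


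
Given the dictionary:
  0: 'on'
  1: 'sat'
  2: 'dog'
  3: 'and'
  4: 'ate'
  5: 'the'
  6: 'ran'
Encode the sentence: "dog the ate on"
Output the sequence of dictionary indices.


Look up each word in the dictionary:
  'dog' -> 2
  'the' -> 5
  'ate' -> 4
  'on' -> 0

Encoded: [2, 5, 4, 0]


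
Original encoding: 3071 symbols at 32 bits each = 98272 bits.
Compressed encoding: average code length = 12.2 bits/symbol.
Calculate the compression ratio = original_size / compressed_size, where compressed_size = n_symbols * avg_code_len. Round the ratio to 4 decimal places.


original_size = n_symbols * orig_bits = 3071 * 32 = 98272 bits
compressed_size = n_symbols * avg_code_len = 3071 * 12.2 = 37466.2 bits
ratio = original_size / compressed_size = 98272 / 37466.2 = 2.623

Compression ratio = 2.623


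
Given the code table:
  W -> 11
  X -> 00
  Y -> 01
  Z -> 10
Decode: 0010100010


Decoding:
00 -> X
10 -> Z
10 -> Z
00 -> X
10 -> Z


Result: XZZXZ


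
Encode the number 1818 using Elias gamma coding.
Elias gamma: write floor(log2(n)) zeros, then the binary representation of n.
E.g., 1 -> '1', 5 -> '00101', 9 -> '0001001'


num_bits = floor(log2(1818)) + 1 = 11
leading_zeros = num_bits - 1 = 10
binary(1818) = 11100011010

Elias gamma(1818) = '0000000000' + '11100011010' = 000000000011100011010 (21 bits)


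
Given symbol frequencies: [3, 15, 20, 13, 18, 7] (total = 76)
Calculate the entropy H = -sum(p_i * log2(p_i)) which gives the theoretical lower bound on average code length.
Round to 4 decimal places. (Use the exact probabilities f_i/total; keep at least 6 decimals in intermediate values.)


Per-symbol terms -p_i * log2(p_i) with p_i = f_i/76:
  p = 3/76 = 0.039474: log2(p) = -4.662965, -p*log2(p) = 0.184064
  p = 15/76 = 0.197368: log2(p) = -2.341037, -p*log2(p) = 0.462047
  p = 20/76 = 0.263158: log2(p) = -1.925999, -p*log2(p) = 0.506842
  p = 13/76 = 0.171053: log2(p) = -2.547488, -p*log2(p) = 0.435754
  p = 18/76 = 0.236842: log2(p) = -2.078003, -p*log2(p) = 0.492158
  p = 7/76 = 0.092105: log2(p) = -3.440573, -p*log2(p) = 0.316895
H = 0.184064 + 0.462047 + 0.506842 + 0.435754 + 0.492158 + 0.316895 = 2.397760

H = 2.3978 bits/symbol


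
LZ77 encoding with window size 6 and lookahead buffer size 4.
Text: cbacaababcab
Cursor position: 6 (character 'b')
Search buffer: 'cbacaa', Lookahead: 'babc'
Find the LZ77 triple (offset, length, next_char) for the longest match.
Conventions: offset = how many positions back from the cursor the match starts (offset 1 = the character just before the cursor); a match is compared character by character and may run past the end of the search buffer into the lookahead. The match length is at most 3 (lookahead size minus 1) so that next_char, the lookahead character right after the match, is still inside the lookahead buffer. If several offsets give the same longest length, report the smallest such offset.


Try each offset into the search buffer:
  offset=1 (pos 5, char 'a'): match length 0
  offset=2 (pos 4, char 'a'): match length 0
  offset=3 (pos 3, char 'c'): match length 0
  offset=4 (pos 2, char 'a'): match length 0
  offset=5 (pos 1, char 'b'): match length 2
  offset=6 (pos 0, char 'c'): match length 0
Longest match has length 2 at offset 5.
next_char = character at position 6 + 2 = 8 -> 'b'

Best match: offset=5, length=2 (matching 'ba' starting at position 1)
LZ77 triple: (5, 2, 'b')


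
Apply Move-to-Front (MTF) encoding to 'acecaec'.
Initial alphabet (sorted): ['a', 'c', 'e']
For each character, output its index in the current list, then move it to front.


MTF encoding:
'a': index 0 in ['a', 'c', 'e'] -> ['a', 'c', 'e']
'c': index 1 in ['a', 'c', 'e'] -> ['c', 'a', 'e']
'e': index 2 in ['c', 'a', 'e'] -> ['e', 'c', 'a']
'c': index 1 in ['e', 'c', 'a'] -> ['c', 'e', 'a']
'a': index 2 in ['c', 'e', 'a'] -> ['a', 'c', 'e']
'e': index 2 in ['a', 'c', 'e'] -> ['e', 'a', 'c']
'c': index 2 in ['e', 'a', 'c'] -> ['c', 'e', 'a']


Output: [0, 1, 2, 1, 2, 2, 2]


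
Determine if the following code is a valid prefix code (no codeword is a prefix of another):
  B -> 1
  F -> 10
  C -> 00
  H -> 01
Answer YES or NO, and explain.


Checking each pair (does one codeword prefix another?):
  B='1' vs F='10': prefix -- VIOLATION

NO -- this is NOT a valid prefix code. B (1) is a prefix of F (10).


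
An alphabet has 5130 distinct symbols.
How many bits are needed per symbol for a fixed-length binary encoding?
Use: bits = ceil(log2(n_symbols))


log2(5130) = 12.3247
Bracket: 2^12 = 4096 < 5130 <= 2^13 = 8192
So ceil(log2(5130)) = 13

bits = ceil(log2(5130)) = ceil(12.3247) = 13 bits


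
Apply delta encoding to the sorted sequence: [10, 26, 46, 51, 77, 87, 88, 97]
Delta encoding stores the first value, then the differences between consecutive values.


First value: 10
Deltas:
  26 - 10 = 16
  46 - 26 = 20
  51 - 46 = 5
  77 - 51 = 26
  87 - 77 = 10
  88 - 87 = 1
  97 - 88 = 9


Delta encoded: [10, 16, 20, 5, 26, 10, 1, 9]


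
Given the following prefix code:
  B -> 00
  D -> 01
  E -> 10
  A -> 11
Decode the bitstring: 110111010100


Decoding step by step:
Bits 11 -> A
Bits 01 -> D
Bits 11 -> A
Bits 01 -> D
Bits 01 -> D
Bits 00 -> B


Decoded message: ADADDB


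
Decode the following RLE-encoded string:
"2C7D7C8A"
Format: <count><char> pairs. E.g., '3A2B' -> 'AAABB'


Expanding each <count><char> pair:
  2C -> 'CC'
  7D -> 'DDDDDDD'
  7C -> 'CCCCCCC'
  8A -> 'AAAAAAAA'

Decoded = CCDDDDDDDCCCCCCCAAAAAAAA


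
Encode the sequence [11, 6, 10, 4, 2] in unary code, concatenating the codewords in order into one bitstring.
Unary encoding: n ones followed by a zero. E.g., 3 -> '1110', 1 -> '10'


Encode each number as n ones followed by a terminating 0:
  11 -> 111111111110 (12 bits)
  6 -> 1111110 (7 bits)
  10 -> 11111111110 (11 bits)
  4 -> 11110 (5 bits)
  2 -> 110 (3 bits)
Total length = 12 + 7 + 11 + 5 + 3 = 38 bits.

Unary([11, 6, 10, 4, 2]) = 11111111111011111101111111111011110110 (38 bits)


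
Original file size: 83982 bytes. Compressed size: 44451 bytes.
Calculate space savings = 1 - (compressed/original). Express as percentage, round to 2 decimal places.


ratio = compressed/original = 44451/83982 = 0.529292
savings = 1 - ratio = 1 - 0.529292 = 0.470708
as a percentage: 0.470708 * 100 = 47.07%

Space savings = 1 - 44451/83982 = 47.07%


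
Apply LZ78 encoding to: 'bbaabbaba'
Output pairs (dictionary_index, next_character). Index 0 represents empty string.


LZ78 encoding steps:
Dictionary: {0: ''}
Step 1: w='' (idx 0), next='b' -> output (0, 'b'), add 'b' as idx 1
Step 2: w='b' (idx 1), next='a' -> output (1, 'a'), add 'ba' as idx 2
Step 3: w='' (idx 0), next='a' -> output (0, 'a'), add 'a' as idx 3
Step 4: w='b' (idx 1), next='b' -> output (1, 'b'), add 'bb' as idx 4
Step 5: w='a' (idx 3), next='b' -> output (3, 'b'), add 'ab' as idx 5
Step 6: w='a' (idx 3), end of input -> output (3, '')


Encoded: [(0, 'b'), (1, 'a'), (0, 'a'), (1, 'b'), (3, 'b'), (3, '')]


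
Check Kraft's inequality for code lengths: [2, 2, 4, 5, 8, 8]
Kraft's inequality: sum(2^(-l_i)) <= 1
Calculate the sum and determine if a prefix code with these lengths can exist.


Sum = 2^(-2) + 2^(-2) + 2^(-4) + 2^(-5) + 2^(-8) + 2^(-8)
    = 0.25 + 0.25 + 0.0625 + 0.03125 + 0.00390625 + 0.00390625
    = 154/256 = 0.6015625
Since 0.6015625 <= 1, Kraft's inequality IS satisfied.
A prefix code with these lengths CAN exist.

Kraft sum = 0.6015625. Satisfied.


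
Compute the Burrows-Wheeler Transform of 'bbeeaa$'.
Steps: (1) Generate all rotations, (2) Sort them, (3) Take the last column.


Rotations (sorted):
  0: $bbeeaa -> last char: a
  1: a$bbeea -> last char: a
  2: aa$bbee -> last char: e
  3: bbeeaa$ -> last char: $
  4: beeaa$b -> last char: b
  5: eaa$bbe -> last char: e
  6: eeaa$bb -> last char: b


BWT = aae$beb


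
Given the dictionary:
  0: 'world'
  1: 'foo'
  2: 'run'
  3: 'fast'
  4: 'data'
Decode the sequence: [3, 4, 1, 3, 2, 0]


Look up each index in the dictionary:
  3 -> 'fast'
  4 -> 'data'
  1 -> 'foo'
  3 -> 'fast'
  2 -> 'run'
  0 -> 'world'

Decoded: "fast data foo fast run world"


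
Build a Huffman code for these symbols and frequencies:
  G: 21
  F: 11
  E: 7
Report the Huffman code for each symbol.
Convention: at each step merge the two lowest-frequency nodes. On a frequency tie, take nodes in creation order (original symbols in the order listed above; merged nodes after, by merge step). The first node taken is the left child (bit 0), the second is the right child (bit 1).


Huffman tree construction:
Step 1: Merge E(7) + F(11) = 18
Step 2: Merge (E+F)(18) + G(21) = 39
Read each symbol's code off the tree from the root (left child = 0, right child = 1).

Codes:
  G: 1 (length 1)
  F: 01 (length 2)
  E: 00 (length 2)
Average code length: 57/39 = 1.4615 bits/symbol


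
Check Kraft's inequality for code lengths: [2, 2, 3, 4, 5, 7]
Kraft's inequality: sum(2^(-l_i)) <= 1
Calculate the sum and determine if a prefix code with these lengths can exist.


Sum = 2^(-2) + 2^(-2) + 2^(-3) + 2^(-4) + 2^(-5) + 2^(-7)
    = 0.25 + 0.25 + 0.125 + 0.0625 + 0.03125 + 0.0078125
    = 93/128 = 0.7265625
Since 0.7265625 <= 1, Kraft's inequality IS satisfied.
A prefix code with these lengths CAN exist.

Kraft sum = 0.7265625. Satisfied.


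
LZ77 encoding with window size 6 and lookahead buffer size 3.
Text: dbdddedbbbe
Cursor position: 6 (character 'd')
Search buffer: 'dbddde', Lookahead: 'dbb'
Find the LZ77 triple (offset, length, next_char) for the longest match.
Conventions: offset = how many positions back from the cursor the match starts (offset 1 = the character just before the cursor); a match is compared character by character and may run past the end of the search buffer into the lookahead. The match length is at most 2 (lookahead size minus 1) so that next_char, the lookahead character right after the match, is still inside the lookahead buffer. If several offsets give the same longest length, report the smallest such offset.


Try each offset into the search buffer:
  offset=1 (pos 5, char 'e'): match length 0
  offset=2 (pos 4, char 'd'): match length 1
  offset=3 (pos 3, char 'd'): match length 1
  offset=4 (pos 2, char 'd'): match length 1
  offset=5 (pos 1, char 'b'): match length 0
  offset=6 (pos 0, char 'd'): match length 2
Longest match has length 2 at offset 6.
next_char = character at position 6 + 2 = 8 -> 'b'

Best match: offset=6, length=2 (matching 'db' starting at position 0)
LZ77 triple: (6, 2, 'b')


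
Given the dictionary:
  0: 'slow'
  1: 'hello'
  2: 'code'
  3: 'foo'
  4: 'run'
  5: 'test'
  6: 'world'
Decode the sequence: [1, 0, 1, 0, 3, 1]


Look up each index in the dictionary:
  1 -> 'hello'
  0 -> 'slow'
  1 -> 'hello'
  0 -> 'slow'
  3 -> 'foo'
  1 -> 'hello'

Decoded: "hello slow hello slow foo hello"


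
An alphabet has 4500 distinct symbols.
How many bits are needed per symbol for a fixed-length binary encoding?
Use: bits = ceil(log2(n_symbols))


log2(4500) = 12.1357
Bracket: 2^12 = 4096 < 4500 <= 2^13 = 8192
So ceil(log2(4500)) = 13

bits = ceil(log2(4500)) = ceil(12.1357) = 13 bits
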